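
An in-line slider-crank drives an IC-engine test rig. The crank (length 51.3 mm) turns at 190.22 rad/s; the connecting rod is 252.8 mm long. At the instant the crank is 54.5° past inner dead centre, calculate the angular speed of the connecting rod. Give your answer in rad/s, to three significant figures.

ω = 190.2 rad/s
The rod makes angle φ with the slider axis where L sinφ = r sinθ; differentiating, L cosφ·φ̇ = r ω cosθ.
L cosφ = √(L² − r² sin²θ) = 0.24933 m.
|ω_rod| = r ω |cosθ| / √(L² − r² sin²θ) = 0.0513·190.2·0.58070/0.24933 = 22.728 rad/s.

22.7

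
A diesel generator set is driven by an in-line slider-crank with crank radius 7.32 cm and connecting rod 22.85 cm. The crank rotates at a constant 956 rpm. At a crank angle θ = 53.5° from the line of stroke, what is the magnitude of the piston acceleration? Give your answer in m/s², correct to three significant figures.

ω = 2π·956/60 = 100.1 rad/s
x(θ) = r cosθ + √(L² − r² sin²θ); with ω constant, a = ω²·d²x/dθ².
d²x/dθ² = −r cosθ − r²(cos2θ)/√u − r⁴ sin²2θ/(4u^{3/2}),  u = L² − r² sin²θ = 0.0487498 m².
Substituting r = 0.0732 m, L = 0.2285 m, θ = 53.5°: d²x/dθ² = -0.037056 m.
a = ω²·d²x/dθ² = (100.1)²·(-0.037056) = -371.39 m/s²;  |a| = 371.39 m/s².

371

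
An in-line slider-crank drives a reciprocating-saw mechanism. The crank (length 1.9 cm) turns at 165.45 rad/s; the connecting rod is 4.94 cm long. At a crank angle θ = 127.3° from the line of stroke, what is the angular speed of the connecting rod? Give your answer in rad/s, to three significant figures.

ω = 165.4 rad/s
The rod makes angle φ with the slider axis where L sinφ = r sinθ; differentiating, L cosφ·φ̇ = r ω cosθ.
L cosφ = √(L² − r² sin²θ) = 0.047031 m.
|ω_rod| = r ω |cosθ| / √(L² − r² sin²θ) = 0.019·165.4·0.60599/0.047031 = 40.504 rad/s.

40.5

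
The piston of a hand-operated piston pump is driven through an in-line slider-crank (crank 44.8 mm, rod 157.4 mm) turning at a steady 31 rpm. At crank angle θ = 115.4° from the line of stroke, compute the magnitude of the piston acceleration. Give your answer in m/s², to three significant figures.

ω = 2π·31/60 = 3.246 rad/s
x(θ) = r cosθ + √(L² − r² sin²θ); with ω constant, a = ω²·d²x/dθ².
d²x/dθ² = −r cosθ − r²(cos2θ)/√u − r⁴ sin²2θ/(4u^{3/2}),  u = L² − r² sin²θ = 0.023137 m².
Substituting r = 0.0448 m, L = 0.1574 m, θ = 115.4°: d²x/dθ² = +0.027384 m.
a = ω²·d²x/dθ² = (3.246)²·(+0.027384) = +0.28859 m/s²;  |a| = 0.28859 m/s².

0.289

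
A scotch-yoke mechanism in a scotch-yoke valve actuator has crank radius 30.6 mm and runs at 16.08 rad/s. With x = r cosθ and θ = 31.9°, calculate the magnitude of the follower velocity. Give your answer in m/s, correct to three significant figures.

0.260

ω = 16.08 rad/s
x = r cosθ ⇒ ẋ = −rω sinθ.
|v| = rω|sinθ| = 0.0306·16.08·|sin 31.9°| = 0.26002 m/s.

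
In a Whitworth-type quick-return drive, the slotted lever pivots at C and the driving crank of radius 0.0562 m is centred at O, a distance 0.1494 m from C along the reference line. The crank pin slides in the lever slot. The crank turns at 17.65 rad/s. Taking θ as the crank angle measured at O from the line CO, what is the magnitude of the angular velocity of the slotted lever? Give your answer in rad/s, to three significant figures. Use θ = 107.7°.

ω = 17.65 rad/s
Crank pin A relative to C: A = (d + r cosθ, r sinθ); lever angle φ = atan2(r sinθ, d + r cosθ).
Differentiating tanφ: φ̇ = rω(d cosθ + r)/(d² + r² + 2dr cosθ).
d² + r² + 2dr cosθ = |CA|² = 0.0203733 m²;  d cosθ + r = +0.010777 m.
|ω_lever| = |0.0562·17.65·+0.010777| / 0.0203733 = 0.52473 rad/s.

0.525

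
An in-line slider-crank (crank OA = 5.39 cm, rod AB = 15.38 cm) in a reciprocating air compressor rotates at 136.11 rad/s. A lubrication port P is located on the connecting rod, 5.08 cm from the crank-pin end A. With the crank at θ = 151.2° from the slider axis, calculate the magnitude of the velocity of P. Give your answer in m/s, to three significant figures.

5.35

ω = 136.1 rad/s.  Crank-pin speed |V_A| = rω = 7.3363 m/s, perpendicular to OA.
Rod angle: sinφ = −(r/L) sinθ ⇒ φ = -9.720°; ω_rod = −rω cosθ/√(L²−r²sin²θ) = +42.409 rad/s.
V_P = V_A + ω_rod × AP, with AP = 0.0508 m along the rod.
Components: V_Px = −rω sinθ − a·ω_rod·sinφ = -3.1706 m/s;  V_Py = rω cosθ + a·ω_rod·cosφ = -4.3054 m/s.
|V_P| = √(V_Px² + V_Py²) = 5.3469 m/s.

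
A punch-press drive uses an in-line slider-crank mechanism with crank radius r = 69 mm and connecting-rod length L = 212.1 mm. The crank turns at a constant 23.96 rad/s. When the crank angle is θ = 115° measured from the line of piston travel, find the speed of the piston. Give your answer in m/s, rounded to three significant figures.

ω = 23.96 rad/s
For an in-line slider-crank, x = r cosθ + √(L² − r² sin²θ), so v = −rω sinθ·[1 + r cosθ/√(L² − r² sin²θ)].
With r = 0.069 m, L = 0.2121 m, θ = 115°: √(L² − r² sin²θ) = 0.20267 m.
v = −0.069·23.96·0.90631·[1 + 0.069·-0.42262/0.20267] = -1.2828 m/s.
|v| = 1.2828 m/s.

1.28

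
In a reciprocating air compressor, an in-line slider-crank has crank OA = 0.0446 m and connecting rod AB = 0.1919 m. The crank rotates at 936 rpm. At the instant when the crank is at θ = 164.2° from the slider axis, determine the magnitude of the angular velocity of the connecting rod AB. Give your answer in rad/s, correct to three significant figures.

22.0

ω = 98.02 rad/s (converted from 936 rpm).
The rod makes angle φ with the slider axis where L sinφ = r sinθ; differentiating, L cosφ·φ̇ = r ω cosθ.
L cosφ = √(L² − r² sin²θ) = 0.19152 m.
|ω_rod| = r ω |cosθ| / √(L² − r² sin²θ) = 0.0446·98.02·0.96222/0.19152 = 21.964 rad/s.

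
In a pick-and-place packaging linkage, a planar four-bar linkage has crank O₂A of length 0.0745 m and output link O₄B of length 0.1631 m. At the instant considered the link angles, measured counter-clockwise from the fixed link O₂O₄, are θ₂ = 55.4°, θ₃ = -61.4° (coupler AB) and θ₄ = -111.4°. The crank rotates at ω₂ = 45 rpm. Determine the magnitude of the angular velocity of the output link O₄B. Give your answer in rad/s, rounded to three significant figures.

ω₂ = 4.712 rad/s (from 45 rpm).
Differentiating the loop-closure r₂e^{iθ₂}+r₃e^{iθ₃}=r₁+r₄e^{iθ₄} gives r₂ω₂e^{iθ₂}+r₃ω₃e^{iθ₃}=r₄ω₄e^{iθ₄}.
Eliminating the other unknown: ω₄ = r₂ω₂ sin(θ₂−θ₃) / [r₄ sin(θ₄−θ₃)].
Numerator sine = +0.89259; denominator sine = -0.76604.
Result = 0.0745·4.712·(+0.89259) / (0.1631·(-0.76604)) = -2.5081 rad/s; magnitude 2.5081 rad/s.

2.51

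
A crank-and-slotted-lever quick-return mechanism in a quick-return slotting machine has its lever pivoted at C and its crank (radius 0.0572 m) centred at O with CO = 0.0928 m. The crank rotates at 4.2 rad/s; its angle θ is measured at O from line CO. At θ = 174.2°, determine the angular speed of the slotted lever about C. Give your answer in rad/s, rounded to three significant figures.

ω = 4.2 rad/s
Crank pin A relative to C: A = (d + r cosθ, r sinθ); lever angle φ = atan2(r sinθ, d + r cosθ).
Differentiating tanφ: φ̇ = rω(d cosθ + r)/(d² + r² + 2dr cosθ).
d² + r² + 2dr cosθ = |CA|² = 0.00132171 m²;  d cosθ + r = -0.035125 m.
|ω_lever| = |0.0572·4.2·-0.035125| / 0.00132171 = 6.3845 rad/s.

6.38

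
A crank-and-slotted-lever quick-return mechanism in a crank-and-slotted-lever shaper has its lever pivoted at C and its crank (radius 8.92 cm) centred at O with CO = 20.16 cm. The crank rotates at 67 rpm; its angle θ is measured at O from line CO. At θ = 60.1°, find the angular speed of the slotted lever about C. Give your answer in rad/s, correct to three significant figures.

1.78

ω = 7.016 rad/s (from 67 rpm).
Crank pin A relative to C: A = (d + r cosθ, r sinθ); lever angle φ = atan2(r sinθ, d + r cosθ).
Differentiating tanφ: φ̇ = rω(d cosθ + r)/(d² + r² + 2dr cosθ).
d² + r² + 2dr cosθ = |CA|² = 0.0665275 m²;  d cosθ + r = +0.1897 m.
|ω_lever| = |0.0892·7.016·+0.1897| / 0.0665275 = 1.7845 rad/s.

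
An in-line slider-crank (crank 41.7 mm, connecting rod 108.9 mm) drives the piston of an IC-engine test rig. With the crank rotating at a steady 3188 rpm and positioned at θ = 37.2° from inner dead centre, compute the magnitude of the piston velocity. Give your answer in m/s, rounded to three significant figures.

11.1

ω = 2π·3188/60 = 333.8 rad/s
For an in-line slider-crank, x = r cosθ + √(L² − r² sin²θ), so v = −rω sinθ·[1 + r cosθ/√(L² − r² sin²θ)].
With r = 0.0417 m, L = 0.1089 m, θ = 37.2°: √(L² − r² sin²θ) = 0.10594 m.
v = −0.0417·333.8·0.60460·[1 + 0.0417·0.79653/0.10594] = -11.056 m/s.
|v| = 11.056 m/s.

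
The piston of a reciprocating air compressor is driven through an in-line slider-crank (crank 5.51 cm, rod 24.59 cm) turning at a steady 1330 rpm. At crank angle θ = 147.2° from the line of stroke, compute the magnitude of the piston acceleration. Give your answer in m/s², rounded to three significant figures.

ω = 2π·1330/60 = 139.3 rad/s
x(θ) = r cosθ + √(L² − r² sin²θ); with ω constant, a = ω²·d²x/dθ².
d²x/dθ² = −r cosθ − r²(cos2θ)/√u − r⁴ sin²2θ/(4u^{3/2}),  u = L² − r² sin²θ = 0.0595759 m².
Substituting r = 0.0551 m, L = 0.2459 m, θ = 147.2°: d²x/dθ² = +0.041045 m.
a = ω²·d²x/dθ² = (139.3)²·(+0.041045) = +796.21 m/s²;  |a| = 796.21 m/s².

796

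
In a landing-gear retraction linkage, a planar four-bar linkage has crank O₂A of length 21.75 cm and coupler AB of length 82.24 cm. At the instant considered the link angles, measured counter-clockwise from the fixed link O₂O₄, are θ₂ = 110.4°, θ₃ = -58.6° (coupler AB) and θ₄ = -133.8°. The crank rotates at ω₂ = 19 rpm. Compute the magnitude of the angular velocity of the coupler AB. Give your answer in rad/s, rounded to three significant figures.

ω₂ = 1.99 rad/s (from 19 rpm).
Differentiating the loop-closure r₂e^{iθ₂}+r₃e^{iθ₃}=r₁+r₄e^{iθ₄} gives r₂ω₂e^{iθ₂}+r₃ω₃e^{iθ₃}=r₄ω₄e^{iθ₄}.
Eliminating the other unknown: ω₃ = r₂ω₂ sin(θ₄−θ₂) / [r₃ sin(θ₃−θ₄)].
Numerator sine = +0.90032; denominator sine = +0.96682.
Result = 0.2175·1.99·(+0.90032) / (0.8224·(+0.96682)) = +0.49001 rad/s; magnitude 0.49001 rad/s.

0.490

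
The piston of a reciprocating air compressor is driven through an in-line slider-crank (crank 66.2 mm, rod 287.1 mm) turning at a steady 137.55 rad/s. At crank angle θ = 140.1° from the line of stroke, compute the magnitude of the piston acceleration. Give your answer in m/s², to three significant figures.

905

ω = 137.6 rad/s
x(θ) = r cosθ + √(L² − r² sin²θ); with ω constant, a = ω²·d²x/dθ².
d²x/dθ² = −r cosθ − r²(cos2θ)/√u − r⁴ sin²2θ/(4u^{3/2}),  u = L² − r² sin²θ = 0.0806232 m².
Substituting r = 0.0662 m, L = 0.2871 m, θ = 140.1°: d²x/dθ² = +0.04785 m.
a = ω²·d²x/dθ² = (137.6)²·(+0.04785) = +905.32 m/s²;  |a| = 905.32 m/s².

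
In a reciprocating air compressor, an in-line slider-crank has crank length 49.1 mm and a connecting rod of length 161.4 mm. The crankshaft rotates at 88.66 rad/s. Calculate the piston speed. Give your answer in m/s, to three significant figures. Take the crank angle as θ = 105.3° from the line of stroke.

ω = 88.66 rad/s
For an in-line slider-crank, x = r cosθ + √(L² − r² sin²θ), so v = −rω sinθ·[1 + r cosθ/√(L² − r² sin²θ)].
With r = 0.0491 m, L = 0.1614 m, θ = 105.3°: √(L² − r² sin²θ) = 0.1543 m.
v = −0.0491·88.66·0.96456·[1 + 0.0491·-0.26387/0.1543] = -3.8463 m/s.
|v| = 3.8463 m/s.

3.85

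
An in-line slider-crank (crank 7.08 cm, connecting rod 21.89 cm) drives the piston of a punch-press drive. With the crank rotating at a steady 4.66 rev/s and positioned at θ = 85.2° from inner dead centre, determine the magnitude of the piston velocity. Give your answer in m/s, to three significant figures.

2.12

ω = 2π·4.66 = 29.28 rad/s
For an in-line slider-crank, x = r cosθ + √(L² − r² sin²θ), so v = −rω sinθ·[1 + r cosθ/√(L² − r² sin²θ)].
With r = 0.0708 m, L = 0.2189 m, θ = 85.2°: √(L² − r² sin²θ) = 0.20722 m.
v = −0.0708·29.28·0.99649·[1 + 0.0708·0.08368/0.20722] = -2.1248 m/s.
|v| = 2.1248 m/s.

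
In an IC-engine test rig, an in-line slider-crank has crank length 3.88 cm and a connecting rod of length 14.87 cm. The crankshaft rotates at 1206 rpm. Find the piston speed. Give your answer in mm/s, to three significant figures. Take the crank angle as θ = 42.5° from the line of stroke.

3960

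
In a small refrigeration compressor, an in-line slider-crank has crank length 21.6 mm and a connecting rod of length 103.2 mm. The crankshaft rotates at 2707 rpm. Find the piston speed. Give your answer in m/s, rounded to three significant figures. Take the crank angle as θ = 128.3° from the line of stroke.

4.17

ω = 2π·2707/60 = 283.5 rad/s
For an in-line slider-crank, x = r cosθ + √(L² − r² sin²θ), so v = −rω sinθ·[1 + r cosθ/√(L² − r² sin²θ)].
With r = 0.0216 m, L = 0.1032 m, θ = 128.3°: √(L² − r² sin²θ) = 0.1018 m.
v = −0.0216·283.5·0.78478·[1 + 0.0216·-0.61978/0.1018] = -4.1733 m/s.
|v| = 4.1733 m/s.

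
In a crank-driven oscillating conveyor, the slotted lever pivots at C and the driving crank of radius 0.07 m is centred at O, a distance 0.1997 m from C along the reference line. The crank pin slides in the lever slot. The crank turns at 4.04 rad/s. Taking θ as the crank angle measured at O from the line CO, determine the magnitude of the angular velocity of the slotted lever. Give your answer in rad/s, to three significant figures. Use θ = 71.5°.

ω = 4.04 rad/s
Crank pin A relative to C: A = (d + r cosθ, r sinθ); lever angle φ = atan2(r sinθ, d + r cosθ).
Differentiating tanφ: φ̇ = rω(d cosθ + r)/(d² + r² + 2dr cosθ).
d² + r² + 2dr cosθ = |CA|² = 0.0536513 m²;  d cosθ + r = +0.13337 m.
|ω_lever| = |0.07·4.04·+0.13337| / 0.0536513 = 0.70298 rad/s.

0.703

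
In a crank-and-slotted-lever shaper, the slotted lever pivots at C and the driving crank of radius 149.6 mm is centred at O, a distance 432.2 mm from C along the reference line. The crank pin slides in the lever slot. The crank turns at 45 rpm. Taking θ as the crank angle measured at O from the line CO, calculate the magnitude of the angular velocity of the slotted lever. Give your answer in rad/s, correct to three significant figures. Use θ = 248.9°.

0.0260

ω = 4.712 rad/s (from 45 rpm).
Crank pin A relative to C: A = (d + r cosθ, r sinθ); lever angle φ = atan2(r sinθ, d + r cosθ).
Differentiating tanφ: φ̇ = rω(d cosθ + r)/(d² + r² + 2dr cosθ).
d² + r² + 2dr cosθ = |CA|² = 0.162624 m²;  d cosθ + r = -0.0059906 m.
|ω_lever| = |0.1496·4.712·-0.0059906| / 0.162624 = 0.025969 rad/s.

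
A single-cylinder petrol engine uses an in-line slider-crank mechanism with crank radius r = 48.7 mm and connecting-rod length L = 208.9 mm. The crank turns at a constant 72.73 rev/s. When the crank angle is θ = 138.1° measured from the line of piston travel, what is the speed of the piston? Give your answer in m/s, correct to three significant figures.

12.3

ω = 2π·72.7 = 457 rad/s
For an in-line slider-crank, x = r cosθ + √(L² − r² sin²θ), so v = −rω sinθ·[1 + r cosθ/√(L² − r² sin²θ)].
With r = 0.0487 m, L = 0.2089 m, θ = 138.1°: √(L² − r² sin²θ) = 0.20635 m.
v = −0.0487·457·0.66783·[1 + 0.0487·-0.74431/0.20635] = -12.252 m/s.
|v| = 12.252 m/s.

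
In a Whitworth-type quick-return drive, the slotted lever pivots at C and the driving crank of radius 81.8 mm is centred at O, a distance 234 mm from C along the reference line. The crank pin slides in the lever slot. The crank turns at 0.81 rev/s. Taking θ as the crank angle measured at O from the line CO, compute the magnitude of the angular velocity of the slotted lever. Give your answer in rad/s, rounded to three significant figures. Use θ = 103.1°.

0.227

ω = 5.089 rad/s (from 0.81 rev/s).
Crank pin A relative to C: A = (d + r cosθ, r sinθ); lever angle φ = atan2(r sinθ, d + r cosθ).
Differentiating tanφ: φ̇ = rω(d cosθ + r)/(d² + r² + 2dr cosθ).
d² + r² + 2dr cosθ = |CA|² = 0.0527705 m²;  d cosθ + r = +0.028764 m.
|ω_lever| = |0.0818·5.089·+0.028764| / 0.0527705 = 0.22692 rad/s.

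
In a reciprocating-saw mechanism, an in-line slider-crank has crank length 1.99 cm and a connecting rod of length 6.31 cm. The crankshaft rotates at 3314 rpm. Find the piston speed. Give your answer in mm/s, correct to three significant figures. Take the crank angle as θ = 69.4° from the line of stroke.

ω = 2π·3314/60 = 347 rad/s
For an in-line slider-crank, x = r cosθ + √(L² − r² sin²θ), so v = −rω sinθ·[1 + r cosθ/√(L² − r² sin²θ)].
With r = 0.0199 m, L = 0.0631 m, θ = 69.4°: √(L² − r² sin²θ) = 0.060288 m.
v = −0.0199·347·0.93606·[1 + 0.0199·0.35184/0.060288] = -7.2153 m/s.
|v| = 7.2153 m/s = 7215.3 mm/s.

7220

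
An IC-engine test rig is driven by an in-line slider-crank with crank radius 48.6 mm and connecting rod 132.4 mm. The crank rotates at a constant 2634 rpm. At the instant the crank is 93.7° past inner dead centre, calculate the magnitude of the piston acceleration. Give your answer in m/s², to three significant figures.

1680

ω = 2π·2634/60 = 275.8 rad/s
x(θ) = r cosθ + √(L² − r² sin²θ); with ω constant, a = ω²·d²x/dθ².
d²x/dθ² = −r cosθ − r²(cos2θ)/√u − r⁴ sin²2θ/(4u^{3/2}),  u = L² − r² sin²θ = 0.0151776 m².
Substituting r = 0.0486 m, L = 0.1324 m, θ = 93.7°: d²x/dθ² = +0.022136 m.
a = ω²·d²x/dθ² = (275.8)²·(+0.022136) = +1684.2 m/s²;  |a| = 1684.2 m/s².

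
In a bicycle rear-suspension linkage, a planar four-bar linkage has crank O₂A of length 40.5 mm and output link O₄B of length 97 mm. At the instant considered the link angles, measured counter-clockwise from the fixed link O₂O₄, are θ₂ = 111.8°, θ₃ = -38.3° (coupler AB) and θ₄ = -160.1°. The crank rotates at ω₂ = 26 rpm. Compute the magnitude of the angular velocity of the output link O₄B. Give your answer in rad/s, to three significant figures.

ω₂ = 2.723 rad/s (from 26 rpm).
Differentiating the loop-closure r₂e^{iθ₂}+r₃e^{iθ₃}=r₁+r₄e^{iθ₄} gives r₂ω₂e^{iθ₂}+r₃ω₃e^{iθ₃}=r₄ω₄e^{iθ₄}.
Eliminating the other unknown: ω₄ = r₂ω₂ sin(θ₂−θ₃) / [r₄ sin(θ₄−θ₃)].
Numerator sine = +0.49849; denominator sine = -0.84989.
Result = 0.0405·2.723·(+0.49849) / (0.097·(-0.84989)) = -0.66677 rad/s; magnitude 0.66677 rad/s.

0.667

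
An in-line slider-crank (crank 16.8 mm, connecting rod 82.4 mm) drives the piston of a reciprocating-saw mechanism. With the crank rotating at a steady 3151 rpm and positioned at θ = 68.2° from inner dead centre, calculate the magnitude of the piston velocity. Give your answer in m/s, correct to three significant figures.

ω = 2π·3151/60 = 330 rad/s
For an in-line slider-crank, x = r cosθ + √(L² − r² sin²θ), so v = −rω sinθ·[1 + r cosθ/√(L² − r² sin²θ)].
With r = 0.0168 m, L = 0.0824 m, θ = 68.2°: √(L² − r² sin²θ) = 0.08091 m.
v = −0.0168·330·0.92849·[1 + 0.0168·0.37137/0.08091] = -5.544 m/s.
|v| = 5.544 m/s.

5.54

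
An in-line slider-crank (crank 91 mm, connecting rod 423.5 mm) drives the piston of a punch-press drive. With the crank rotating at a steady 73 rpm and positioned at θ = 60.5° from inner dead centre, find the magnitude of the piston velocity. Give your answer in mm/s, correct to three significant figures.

ω = 2π·73/60 = 7.645 rad/s
For an in-line slider-crank, x = r cosθ + √(L² − r² sin²θ), so v = −rω sinθ·[1 + r cosθ/√(L² − r² sin²θ)].
With r = 0.091 m, L = 0.4235 m, θ = 60.5°: √(L² − r² sin²θ) = 0.41603 m.
v = −0.091·7.645·0.87036·[1 + 0.091·0.49242/0.41603] = -0.67068 m/s.
|v| = 0.67068 m/s = 670.68 mm/s.

671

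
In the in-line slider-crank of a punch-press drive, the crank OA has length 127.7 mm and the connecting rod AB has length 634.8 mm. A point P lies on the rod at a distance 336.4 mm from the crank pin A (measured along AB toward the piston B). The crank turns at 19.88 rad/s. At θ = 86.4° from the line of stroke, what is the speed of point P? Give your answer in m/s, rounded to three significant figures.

2.55

ω = 19.88 rad/s.  Crank-pin speed |V_A| = rω = 2.5387 m/s, perpendicular to OA.
Rod angle: sinφ = −(r/L) sinθ ⇒ φ = -11.582°; ω_rod = −rω cosθ/√(L²−r²sin²θ) = -0.25633 rad/s.
V_P = V_A + ω_rod × AP, with AP = 0.3364 m along the rod.
Components: V_Px = −rω sinθ − a·ω_rod·sinφ = -2.551 m/s;  V_Py = rω cosθ + a·ω_rod·cosφ = +0.074931 m/s.
|V_P| = √(V_Px² + V_Py²) = 2.5521 m/s.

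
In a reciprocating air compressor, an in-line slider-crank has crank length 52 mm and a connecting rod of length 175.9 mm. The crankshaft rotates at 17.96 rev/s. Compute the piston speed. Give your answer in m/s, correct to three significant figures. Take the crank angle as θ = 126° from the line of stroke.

3.90

ω = 2π·18 = 112.8 rad/s
For an in-line slider-crank, x = r cosθ + √(L² − r² sin²θ), so v = −rω sinθ·[1 + r cosθ/√(L² − r² sin²θ)].
With r = 0.052 m, L = 0.1759 m, θ = 126°: √(L² − r² sin²θ) = 0.1708 m.
v = −0.052·112.8·0.80902·[1 + 0.052·-0.58779/0.1708] = -3.8977 m/s.
|v| = 3.8977 m/s.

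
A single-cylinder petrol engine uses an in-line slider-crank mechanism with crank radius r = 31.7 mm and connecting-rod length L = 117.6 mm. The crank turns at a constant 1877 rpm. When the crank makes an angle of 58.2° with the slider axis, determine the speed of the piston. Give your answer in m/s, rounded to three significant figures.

ω = 2π·1877/60 = 196.6 rad/s
For an in-line slider-crank, x = r cosθ + √(L² − r² sin²θ), so v = −rω sinθ·[1 + r cosθ/√(L² − r² sin²θ)].
With r = 0.0317 m, L = 0.1176 m, θ = 58.2°: √(L² − r² sin²θ) = 0.11447 m.
v = −0.0317·196.6·0.84989·[1 + 0.0317·0.52696/0.11447] = -6.0684 m/s.
|v| = 6.0684 m/s.

6.07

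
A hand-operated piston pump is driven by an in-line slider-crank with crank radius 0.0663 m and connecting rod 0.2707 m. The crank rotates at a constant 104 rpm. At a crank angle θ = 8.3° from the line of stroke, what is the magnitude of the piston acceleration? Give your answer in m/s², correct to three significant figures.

9.63

ω = 2π·104/60 = 10.89 rad/s
x(θ) = r cosθ + √(L² − r² sin²θ); with ω constant, a = ω²·d²x/dθ².
d²x/dθ² = −r cosθ − r²(cos2θ)/√u − r⁴ sin²2θ/(4u^{3/2}),  u = L² − r² sin²θ = 0.0731869 m².
Substituting r = 0.0663 m, L = 0.2707 m, θ = 8.3°: d²x/dθ² = -0.081197 m.
a = ω²·d²x/dθ² = (10.89)²·(-0.081197) = -9.6308 m/s²;  |a| = 9.6308 m/s².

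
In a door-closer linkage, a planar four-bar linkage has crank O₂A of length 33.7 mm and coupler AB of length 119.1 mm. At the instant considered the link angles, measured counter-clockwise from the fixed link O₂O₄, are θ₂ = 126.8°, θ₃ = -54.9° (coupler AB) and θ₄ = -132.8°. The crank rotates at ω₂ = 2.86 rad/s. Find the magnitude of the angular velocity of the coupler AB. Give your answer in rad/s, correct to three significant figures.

0.814

ω₂ = 2.86 rad/s
Differentiating the loop-closure r₂e^{iθ₂}+r₃e^{iθ₃}=r₁+r₄e^{iθ₄} gives r₂ω₂e^{iθ₂}+r₃ω₃e^{iθ₃}=r₄ω₄e^{iθ₄}.
Eliminating the other unknown: ω₃ = r₂ω₂ sin(θ₄−θ₂) / [r₃ sin(θ₃−θ₄)].
Numerator sine = +0.98357; denominator sine = +0.97778.
Result = 0.0337·2.86·(+0.98357) / (0.1191·(+0.97778)) = +0.81404 rad/s; magnitude 0.81404 rad/s.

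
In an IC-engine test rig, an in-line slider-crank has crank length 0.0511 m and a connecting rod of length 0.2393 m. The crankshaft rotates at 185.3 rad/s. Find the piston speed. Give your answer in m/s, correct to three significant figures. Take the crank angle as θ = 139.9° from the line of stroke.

ω = 185.3 rad/s
For an in-line slider-crank, x = r cosθ + √(L² − r² sin²θ), so v = −rω sinθ·[1 + r cosθ/√(L² − r² sin²θ)].
With r = 0.0511 m, L = 0.2393 m, θ = 139.9°: √(L² − r² sin²θ) = 0.23703 m.
v = −0.0511·185.3·0.64412·[1 + 0.0511·-0.76492/0.23703] = -5.0933 m/s.
|v| = 5.0933 m/s.

5.09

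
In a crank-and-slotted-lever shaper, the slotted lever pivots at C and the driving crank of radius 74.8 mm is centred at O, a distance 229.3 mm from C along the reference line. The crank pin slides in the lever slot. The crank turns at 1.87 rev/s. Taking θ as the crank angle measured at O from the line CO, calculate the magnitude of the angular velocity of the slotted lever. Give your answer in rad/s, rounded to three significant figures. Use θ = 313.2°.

2.49

ω = 11.75 rad/s (from 1.87 rev/s).
Crank pin A relative to C: A = (d + r cosθ, r sinθ); lever angle φ = atan2(r sinθ, d + r cosθ).
Differentiating tanφ: φ̇ = rω(d cosθ + r)/(d² + r² + 2dr cosθ).
d² + r² + 2dr cosθ = |CA|² = 0.0816557 m²;  d cosθ + r = +0.23177 m.
|ω_lever| = |0.0748·11.75·+0.23177| / 0.0816557 = 2.4945 rad/s.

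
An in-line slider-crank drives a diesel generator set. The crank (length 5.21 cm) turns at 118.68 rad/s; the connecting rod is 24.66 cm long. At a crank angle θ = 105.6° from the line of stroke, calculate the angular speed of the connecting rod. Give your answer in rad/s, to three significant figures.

6.89

ω = 118.7 rad/s
The rod makes angle φ with the slider axis where L sinφ = r sinθ; differentiating, L cosφ·φ̇ = r ω cosθ.
L cosφ = √(L² − r² sin²θ) = 0.24144 m.
|ω_rod| = r ω |cosθ| / √(L² − r² sin²θ) = 0.0521·118.7·0.26892/0.24144 = 6.887 rad/s.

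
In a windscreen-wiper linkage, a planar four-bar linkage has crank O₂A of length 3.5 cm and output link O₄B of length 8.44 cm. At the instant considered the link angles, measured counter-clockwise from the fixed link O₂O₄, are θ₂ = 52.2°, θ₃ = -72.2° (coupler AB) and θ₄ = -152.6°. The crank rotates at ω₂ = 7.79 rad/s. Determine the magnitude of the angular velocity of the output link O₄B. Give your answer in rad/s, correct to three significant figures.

2.70

ω₂ = 7.79 rad/s
Differentiating the loop-closure r₂e^{iθ₂}+r₃e^{iθ₃}=r₁+r₄e^{iθ₄} gives r₂ω₂e^{iθ₂}+r₃ω₃e^{iθ₃}=r₄ω₄e^{iθ₄}.
Eliminating the other unknown: ω₄ = r₂ω₂ sin(θ₂−θ₃) / [r₄ sin(θ₄−θ₃)].
Numerator sine = +0.82511; denominator sine = -0.98600.
Result = 0.035·7.79·(+0.82511) / (0.0844·(-0.98600)) = -2.7033 rad/s; magnitude 2.7033 rad/s.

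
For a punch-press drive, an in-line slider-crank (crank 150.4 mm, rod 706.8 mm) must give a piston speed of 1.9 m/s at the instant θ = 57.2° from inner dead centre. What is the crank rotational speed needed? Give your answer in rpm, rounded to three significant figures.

128

For an in-line slider-crank, |v_piston| = rω|sinθ|·[1 + r cosθ/√(L² − r² sin²θ)].
With r = 0.1504 m, L = 0.7068 m, θ = 57.2°: the bracketed kinematic factor |dx/dθ| = 0.14123 m.
ω = v/|dx/dθ| = 1.9/0.14123 = 13.453 rad/s.
N = 60ω/(2π) = 128.47 rpm.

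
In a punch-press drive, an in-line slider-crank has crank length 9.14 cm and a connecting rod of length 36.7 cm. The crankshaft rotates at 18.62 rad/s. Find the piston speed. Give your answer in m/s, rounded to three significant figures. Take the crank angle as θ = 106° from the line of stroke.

1.52

ω = 18.62 rad/s
For an in-line slider-crank, x = r cosθ + √(L² − r² sin²θ), so v = −rω sinθ·[1 + r cosθ/√(L² − r² sin²θ)].
With r = 0.0914 m, L = 0.367 m, θ = 106°: √(L² − r² sin²θ) = 0.35633 m.
v = −0.0914·18.62·0.96126·[1 + 0.0914·-0.27564/0.35633] = -1.5203 m/s.
|v| = 1.5203 m/s.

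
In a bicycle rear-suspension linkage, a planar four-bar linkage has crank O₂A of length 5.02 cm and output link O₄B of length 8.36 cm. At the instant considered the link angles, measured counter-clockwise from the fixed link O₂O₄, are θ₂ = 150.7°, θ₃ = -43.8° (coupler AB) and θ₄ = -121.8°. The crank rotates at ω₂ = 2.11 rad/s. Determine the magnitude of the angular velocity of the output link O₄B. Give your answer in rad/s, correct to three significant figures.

0.324

ω₂ = 2.11 rad/s
Differentiating the loop-closure r₂e^{iθ₂}+r₃e^{iθ₃}=r₁+r₄e^{iθ₄} gives r₂ω₂e^{iθ₂}+r₃ω₃e^{iθ₃}=r₄ω₄e^{iθ₄}.
Eliminating the other unknown: ω₄ = r₂ω₂ sin(θ₂−θ₃) / [r₄ sin(θ₄−θ₃)].
Numerator sine = -0.25038; denominator sine = -0.97815.
Result = 0.0502·2.11·(-0.25038) / (0.0836·(-0.97815)) = +0.32432 rad/s; magnitude 0.32432 rad/s.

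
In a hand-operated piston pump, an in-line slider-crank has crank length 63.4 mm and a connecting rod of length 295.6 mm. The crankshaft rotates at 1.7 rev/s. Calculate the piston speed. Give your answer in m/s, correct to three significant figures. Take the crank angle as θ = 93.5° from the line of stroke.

0.667

ω = 2π·1.7 = 10.68 rad/s
For an in-line slider-crank, x = r cosθ + √(L² − r² sin²θ), so v = −rω sinθ·[1 + r cosθ/√(L² − r² sin²θ)].
With r = 0.0634 m, L = 0.2956 m, θ = 93.5°: √(L² − r² sin²θ) = 0.28875 m.
v = −0.0634·10.68·0.99813·[1 + 0.0634·-0.06105/0.28875] = -0.66688 m/s.
|v| = 0.66688 m/s.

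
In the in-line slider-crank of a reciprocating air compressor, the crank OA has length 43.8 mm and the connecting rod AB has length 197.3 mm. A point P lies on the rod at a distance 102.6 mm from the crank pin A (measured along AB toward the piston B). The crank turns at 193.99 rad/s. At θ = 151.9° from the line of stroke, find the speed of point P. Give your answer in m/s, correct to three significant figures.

ω = 194 rad/s.  Crank-pin speed |V_A| = rω = 8.4968 m/s, perpendicular to OA.
Rod angle: sinφ = −(r/L) sinθ ⇒ φ = -6.002°; ω_rod = −rω cosθ/√(L²−r²sin²θ) = +38.198 rad/s.
V_P = V_A + ω_rod × AP, with AP = 0.1026 m along the rod.
Components: V_Px = −rω sinθ − a·ω_rod·sinφ = -3.5923 m/s;  V_Py = rω cosθ + a·ω_rod·cosφ = -3.5976 m/s.
|V_P| = √(V_Px² + V_Py²) = 5.084 m/s.

5.08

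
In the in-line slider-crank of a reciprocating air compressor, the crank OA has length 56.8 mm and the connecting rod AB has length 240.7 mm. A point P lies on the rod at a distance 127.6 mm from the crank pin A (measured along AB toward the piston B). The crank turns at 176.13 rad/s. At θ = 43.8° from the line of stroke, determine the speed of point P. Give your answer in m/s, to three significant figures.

8.28

ω = 176.1 rad/s.  Crank-pin speed |V_A| = rω = 10.004 m/s, perpendicular to OA.
Rod angle: sinφ = −(r/L) sinθ ⇒ φ = -9.400°; ω_rod = −rω cosθ/√(L²−r²sin²θ) = -30.407 rad/s.
V_P = V_A + ω_rod × AP, with AP = 0.1276 m along the rod.
Components: V_Px = −rω sinθ − a·ω_rod·sinφ = -7.558 m/s;  V_Py = rω cosθ + a·ω_rod·cosφ = +3.3928 m/s.
|V_P| = √(V_Px² + V_Py²) = 8.2846 m/s.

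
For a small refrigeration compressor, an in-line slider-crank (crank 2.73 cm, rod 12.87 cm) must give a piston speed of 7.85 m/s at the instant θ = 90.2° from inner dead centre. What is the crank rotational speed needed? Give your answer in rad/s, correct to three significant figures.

288

For an in-line slider-crank, |v_piston| = rω|sinθ|·[1 + r cosθ/√(L² − r² sin²θ)].
With r = 0.0273 m, L = 0.1287 m, θ = 90.2°: the bracketed kinematic factor |dx/dθ| = 0.027279 m.
ω = v/|dx/dθ| = 7.85/0.027279 = 287.77 rad/s.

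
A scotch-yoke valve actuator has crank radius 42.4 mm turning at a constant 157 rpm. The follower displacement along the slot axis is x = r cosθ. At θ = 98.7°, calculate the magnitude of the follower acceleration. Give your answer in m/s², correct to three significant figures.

1.73

ω = 16.44 rad/s (from 157 rpm).
x = r cosθ ⇒ ẍ = −rω² cosθ (ω constant).
|a| = rω²|cosθ| = 0.0424·(16.44)²·|cos 98.7°| = 1.7336 m/s².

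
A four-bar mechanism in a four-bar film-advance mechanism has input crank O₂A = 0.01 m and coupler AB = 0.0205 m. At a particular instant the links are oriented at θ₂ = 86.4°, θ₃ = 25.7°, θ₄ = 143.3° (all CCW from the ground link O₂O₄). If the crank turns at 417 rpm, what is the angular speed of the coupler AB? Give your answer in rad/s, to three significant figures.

20.1

ω₂ = 43.67 rad/s (from 417 rpm).
Differentiating the loop-closure r₂e^{iθ₂}+r₃e^{iθ₃}=r₁+r₄e^{iθ₄} gives r₂ω₂e^{iθ₂}+r₃ω₃e^{iθ₃}=r₄ω₄e^{iθ₄}.
Eliminating the other unknown: ω₃ = r₂ω₂ sin(θ₄−θ₂) / [r₃ sin(θ₃−θ₄)].
Numerator sine = +0.83772; denominator sine = -0.88620.
Result = 0.01·43.67·(+0.83772) / (0.0205·(-0.88620)) = -20.136 rad/s; magnitude 20.136 rad/s.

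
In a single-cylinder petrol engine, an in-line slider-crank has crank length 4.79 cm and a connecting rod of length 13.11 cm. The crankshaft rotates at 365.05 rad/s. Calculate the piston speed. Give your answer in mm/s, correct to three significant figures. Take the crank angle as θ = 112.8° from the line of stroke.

13700

ω = 365.1 rad/s
For an in-line slider-crank, x = r cosθ + √(L² − r² sin²θ), so v = −rω sinθ·[1 + r cosθ/√(L² − r² sin²θ)].
With r = 0.0479 m, L = 0.1311 m, θ = 112.8°: √(L² − r² sin²θ) = 0.12344 m.
v = −0.0479·365.1·0.92186·[1 + 0.0479·-0.38752/0.12344] = -13.696 m/s.
|v| = 13.696 m/s = 13696 mm/s.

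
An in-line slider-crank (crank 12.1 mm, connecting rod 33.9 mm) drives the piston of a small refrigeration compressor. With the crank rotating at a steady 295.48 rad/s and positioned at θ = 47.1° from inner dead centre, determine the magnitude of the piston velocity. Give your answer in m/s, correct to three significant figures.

ω = 295.5 rad/s
For an in-line slider-crank, x = r cosθ + √(L² − r² sin²θ), so v = −rω sinθ·[1 + r cosθ/√(L² − r² sin²θ)].
With r = 0.0121 m, L = 0.0339 m, θ = 47.1°: √(L² − r² sin²θ) = 0.032721 m.
v = −0.0121·295.5·0.73254·[1 + 0.0121·0.68072/0.032721] = -3.2784 m/s.
|v| = 3.2784 m/s.

3.28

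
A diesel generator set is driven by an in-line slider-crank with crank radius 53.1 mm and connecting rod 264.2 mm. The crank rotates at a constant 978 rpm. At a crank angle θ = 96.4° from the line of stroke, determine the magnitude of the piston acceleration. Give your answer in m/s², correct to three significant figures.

173

ω = 2π·978/60 = 102.4 rad/s
x(θ) = r cosθ + √(L² − r² sin²θ); with ω constant, a = ω²·d²x/dθ².
d²x/dθ² = −r cosθ − r²(cos2θ)/√u − r⁴ sin²2θ/(4u^{3/2}),  u = L² − r² sin²θ = 0.0670171 m².
Substituting r = 0.0531 m, L = 0.2642 m, θ = 96.4°: d²x/dθ² = +0.016534 m.
a = ω²·d²x/dθ² = (102.4)²·(+0.016534) = +173.43 m/s²;  |a| = 173.43 m/s².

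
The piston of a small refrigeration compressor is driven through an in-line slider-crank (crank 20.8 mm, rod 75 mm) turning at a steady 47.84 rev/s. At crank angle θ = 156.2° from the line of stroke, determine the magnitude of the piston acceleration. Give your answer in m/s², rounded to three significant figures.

1360

ω = 2π·47.8 = 300.6 rad/s
x(θ) = r cosθ + √(L² − r² sin²θ); with ω constant, a = ω²·d²x/dθ².
d²x/dθ² = −r cosθ − r²(cos2θ)/√u − r⁴ sin²2θ/(4u^{3/2}),  u = L² − r² sin²θ = 0.00555455 m².
Substituting r = 0.0208 m, L = 0.075 m, θ = 156.2°: d²x/dθ² = +0.015055 m.
a = ω²·d²x/dθ² = (300.6)²·(+0.015055) = +1360.3 m/s²;  |a| = 1360.3 m/s².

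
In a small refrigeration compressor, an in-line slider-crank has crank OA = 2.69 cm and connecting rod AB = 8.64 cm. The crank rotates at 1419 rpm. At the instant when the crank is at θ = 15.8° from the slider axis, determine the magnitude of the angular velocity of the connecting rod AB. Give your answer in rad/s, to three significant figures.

44.7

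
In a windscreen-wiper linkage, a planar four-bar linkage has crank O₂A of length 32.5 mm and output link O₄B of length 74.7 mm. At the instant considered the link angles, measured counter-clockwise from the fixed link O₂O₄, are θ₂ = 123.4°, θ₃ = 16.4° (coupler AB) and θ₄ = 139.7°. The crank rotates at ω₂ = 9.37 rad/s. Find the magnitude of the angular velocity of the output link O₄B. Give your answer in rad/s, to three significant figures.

4.66

ω₂ = 9.37 rad/s
Differentiating the loop-closure r₂e^{iθ₂}+r₃e^{iθ₃}=r₁+r₄e^{iθ₄} gives r₂ω₂e^{iθ₂}+r₃ω₃e^{iθ₃}=r₄ω₄e^{iθ₄}.
Eliminating the other unknown: ω₄ = r₂ω₂ sin(θ₂−θ₃) / [r₄ sin(θ₄−θ₃)].
Numerator sine = +0.95630; denominator sine = +0.83581.
Result = 0.0325·9.37·(+0.95630) / (0.0747·(+0.83581)) = +4.6644 rad/s; magnitude 4.6644 rad/s.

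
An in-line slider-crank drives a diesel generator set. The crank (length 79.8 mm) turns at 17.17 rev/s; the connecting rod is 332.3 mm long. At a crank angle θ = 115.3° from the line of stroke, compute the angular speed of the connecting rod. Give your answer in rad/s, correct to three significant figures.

11.3

ω = 107.9 rad/s (converted from 17.17 rev/s).
The rod makes angle φ with the slider axis where L sinφ = r sinθ; differentiating, L cosφ·φ̇ = r ω cosθ.
L cosφ = √(L² − r² sin²θ) = 0.32437 m.
|ω_rod| = r ω |cosθ| / √(L² − r² sin²θ) = 0.0798·107.9·0.42736/0.32437 = 11.342 rad/s.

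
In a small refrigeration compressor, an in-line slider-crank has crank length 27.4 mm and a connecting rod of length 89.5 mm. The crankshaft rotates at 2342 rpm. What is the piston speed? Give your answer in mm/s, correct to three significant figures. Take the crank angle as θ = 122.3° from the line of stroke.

4720

ω = 2π·2342/60 = 245.3 rad/s
For an in-line slider-crank, x = r cosθ + √(L² − r² sin²θ), so v = −rω sinθ·[1 + r cosθ/√(L² − r² sin²θ)].
With r = 0.0274 m, L = 0.0895 m, θ = 122.3°: √(L² − r² sin²θ) = 0.086451 m.
v = −0.0274·245.3·0.84526·[1 + 0.0274·-0.53435/0.086451] = -4.7181 m/s.
|v| = 4.7181 m/s = 4718.1 mm/s.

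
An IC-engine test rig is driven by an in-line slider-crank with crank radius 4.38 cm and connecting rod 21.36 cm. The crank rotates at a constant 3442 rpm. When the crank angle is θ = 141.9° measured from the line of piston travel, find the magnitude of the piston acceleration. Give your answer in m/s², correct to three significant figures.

ω = 2π·3442/60 = 360.4 rad/s
x(θ) = r cosθ + √(L² − r² sin²θ); with ω constant, a = ω²·d²x/dθ².
d²x/dθ² = −r cosθ − r²(cos2θ)/√u − r⁴ sin²2θ/(4u^{3/2}),  u = L² − r² sin²θ = 0.0448945 m².
Substituting r = 0.0438 m, L = 0.2136 m, θ = 141.9°: d²x/dθ² = +0.032217 m.
a = ω²·d²x/dθ² = (360.4)²·(+0.032217) = +4185.6 m/s²;  |a| = 4185.6 m/s².

4190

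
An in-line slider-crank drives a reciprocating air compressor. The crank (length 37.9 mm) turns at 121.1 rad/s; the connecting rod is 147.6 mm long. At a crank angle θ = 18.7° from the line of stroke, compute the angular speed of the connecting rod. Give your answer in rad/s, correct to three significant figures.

29.6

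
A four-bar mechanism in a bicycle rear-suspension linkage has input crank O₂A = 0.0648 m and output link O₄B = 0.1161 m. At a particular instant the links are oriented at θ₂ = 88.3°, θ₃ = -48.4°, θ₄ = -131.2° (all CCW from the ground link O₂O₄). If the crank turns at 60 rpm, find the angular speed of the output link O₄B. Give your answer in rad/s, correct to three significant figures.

ω₂ = 6.283 rad/s (from 60 rpm).
Differentiating the loop-closure r₂e^{iθ₂}+r₃e^{iθ₃}=r₁+r₄e^{iθ₄} gives r₂ω₂e^{iθ₂}+r₃ω₃e^{iθ₃}=r₄ω₄e^{iθ₄}.
Eliminating the other unknown: ω₄ = r₂ω₂ sin(θ₂−θ₃) / [r₄ sin(θ₄−θ₃)].
Numerator sine = +0.68582; denominator sine = -0.99211.
Result = 0.0648·6.283·(+0.68582) / (0.1161·(-0.99211)) = -2.4242 rad/s; magnitude 2.4242 rad/s.

2.42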